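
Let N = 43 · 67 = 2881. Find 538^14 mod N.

1979

Mod 43: 538 ≡ 22; 22^14 ≡ 1 (mod 43).
Mod 67: 538 ≡ 2; 2^14 ≡ 36 (mod 67).
Combine by CRT: x ≡ 1 (mod 43), x ≡ 36 (mod 67) ⇒ x ≡ 1979 (mod 2881).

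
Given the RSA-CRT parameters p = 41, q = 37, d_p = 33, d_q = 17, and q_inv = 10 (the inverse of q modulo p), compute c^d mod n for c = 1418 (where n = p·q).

145

m₁ = c^(d_p) mod p: c ≡ 24 (mod 41), and 24^33 mod 41 = 22.
m₂ = c^(d_q) mod q: c ≡ 12 (mod 37), and 12^17 mod 37 = 34.
h = q_inv·(m₁ − m₂) mod p = 10·(22 − 34) mod 41 = 3.
m = m₂ + h·q = 34 + 3·37 = 145.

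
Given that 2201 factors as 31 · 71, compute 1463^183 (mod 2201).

1146

Mod 31: 1463 ≡ 6; by Fermat, exponent reduces to 183 mod 30 = 3; 6^3 ≡ 30 (mod 31).
Mod 71: 1463 ≡ 43; by Fermat, exponent reduces to 183 mod 70 = 43; 43^43 ≡ 10 (mod 71).
Combine by CRT: x ≡ 30 (mod 31), x ≡ 10 (mod 71) ⇒ x ≡ 1146 (mod 2201).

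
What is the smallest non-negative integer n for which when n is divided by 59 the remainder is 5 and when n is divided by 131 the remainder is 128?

6023

From n ≡ 5 (mod 59) write n = 5 + 59t. Substituting into n ≡ 128 (mod 131) gives 59t ≡ 123 (mod 131), and since 59⁻¹ ≡ 20 (mod 131), t ≡ 102. Hence n ≡ 5 + 59·102 = 6023 (mod 7729).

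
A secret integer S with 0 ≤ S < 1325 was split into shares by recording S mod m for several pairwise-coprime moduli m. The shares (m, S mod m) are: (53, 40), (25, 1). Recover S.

676

From S ≡ 40 (mod 53) write S = 40 + 53t. Substituting into S ≡ 1 (mod 25) gives 53t ≡ 11 (mod 25), and since 3⁻¹ ≡ 17 (mod 25), t ≡ 12. Hence S ≡ 40 + 53·12 = 676 (mod 1325).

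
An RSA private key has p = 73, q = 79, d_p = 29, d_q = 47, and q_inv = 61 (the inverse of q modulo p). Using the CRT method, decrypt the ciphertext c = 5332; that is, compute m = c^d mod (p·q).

m₁ = c^(d_p) mod p: c ≡ 3 (mod 73), and 3^29 mod 73 = 24.
m₂ = c^(d_q) mod q: c ≡ 39 (mod 79), and 39^47 mod 79 = 54.
h = q_inv·(m₁ − m₂) mod p = 61·(24 − 54) mod 73 = 68.
m = m₂ + h·q = 54 + 68·79 = 5426.

5426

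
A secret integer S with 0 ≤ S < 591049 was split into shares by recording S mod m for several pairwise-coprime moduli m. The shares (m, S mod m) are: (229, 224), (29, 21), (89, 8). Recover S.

The moduli are pairwise coprime; N = 229·29·89 = 591049.
N/229 = 2581; 2581 ≡ 62 (mod 229); 62·181 ≡ 1, so inverse 181.
N/29 = 20381; 20381 ≡ 23 (mod 29); 23·24 ≡ 1, so inverse 24.
N/89 = 6641; 6641 ≡ 55 (mod 89); 55·34 ≡ 1, so inverse 34.
S ≡ 224·2581·181 + 21·20381·24 + 8·6641·34 = 116722440.
116722440 mod 591049 = 285787.

285787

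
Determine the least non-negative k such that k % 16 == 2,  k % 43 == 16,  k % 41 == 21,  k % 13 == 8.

13346

Combine the congruences pairwise.
From k ≡ 2 (mod 16) write k = 2 + 16t. Substituting into k ≡ 16 (mod 43) gives 16t ≡ 14 (mod 43), and since 16⁻¹ ≡ 35 (mod 43), t ≡ 17. Hence k ≡ 2 + 16·17 = 274 (mod 688).
From k ≡ 274 (mod 688) write k = 274 + 688t. Substituting into k ≡ 21 (mod 41) gives 688t ≡ 34 (mod 41), and since 32⁻¹ ≡ 9 (mod 41), t ≡ 19. Hence k ≡ 274 + 688·19 = 13346 (mod 28208).
From k ≡ 13346 (mod 28208) write k = 13346 + 28208t. Substituting into k ≡ 8 (mod 13) gives 28208t ≡ 0 (mod 13), and since 11⁻¹ ≡ 6 (mod 13), t ≡ 0. Hence k ≡ 13346 + 28208·0 = 13346 (mod 366704).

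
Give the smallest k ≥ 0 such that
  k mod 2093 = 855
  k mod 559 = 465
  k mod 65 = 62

gcd(2093, 559) = 13 and 13 | (465 − 855), so the pair is consistent; merging gives k ≡ 72017 (mod 89999), where 89999 = lcm(2093, 559).
gcd(89999, 65) = 13 and 13 | (62 − 72017), so the pair is consistent; merging gives k ≡ 72017 (mod 449995), where 449995 = lcm(89999, 65).
The solution is unique modulo lcm(2093, 559, 65) = 449995.

72017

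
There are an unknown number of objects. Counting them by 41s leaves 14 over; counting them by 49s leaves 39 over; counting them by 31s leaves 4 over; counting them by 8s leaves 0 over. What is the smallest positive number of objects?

Combine the congruences pairwise.
From N ≡ 14 (mod 41) write N = 14 + 41t. Substituting into N ≡ 39 (mod 49) gives 41t ≡ 25 (mod 49), and since 41⁻¹ ≡ 6 (mod 49), t ≡ 3. Hence N ≡ 14 + 41·3 = 137 (mod 2009).
From N ≡ 137 (mod 2009) write N = 137 + 2009t. Substituting into N ≡ 4 (mod 31) gives 2009t ≡ 22 (mod 31), and since 25⁻¹ ≡ 5 (mod 31), t ≡ 17. Hence N ≡ 137 + 2009·17 = 34290 (mod 62279).
From N ≡ 34290 (mod 62279) write N = 34290 + 62279t. Substituting into N ≡ 0 (mod 8) gives 62279t ≡ 6 (mod 8), and since 7⁻¹ ≡ 7 (mod 8), t ≡ 2. Hence N ≡ 34290 + 62279·2 = 158848 (mod 498232).

158848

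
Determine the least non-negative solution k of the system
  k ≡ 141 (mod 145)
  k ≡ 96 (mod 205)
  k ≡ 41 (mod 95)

gcd(145, 205) = 5 and 5 | (96 − 141), so the pair is consistent; merging gives k ≡ 1736 (mod 5945), where 5945 = lcm(145, 205).
gcd(5945, 95) = 5 and 5 | (41 − 1736), so the pair is consistent; merging gives k ≡ 13626 (mod 112955), where 112955 = lcm(5945, 95).
The solution is unique modulo lcm(145, 205, 95) = 112955.

13626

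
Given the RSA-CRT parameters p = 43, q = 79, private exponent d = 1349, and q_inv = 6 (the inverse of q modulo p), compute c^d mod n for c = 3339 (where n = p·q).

2155

d_p = d mod (p−1) = 1349 mod 42 = 5; d_q = d mod (q−1) = 23.
m₁ = c^(d_p) mod p: c ≡ 28 (mod 43), and 28^5 mod 43 = 5.
m₂ = c^(d_q) mod q: c ≡ 21 (mod 79), and 21^23 mod 79 = 22.
h = q_inv·(m₁ − m₂) mod p = 6·(5 − 22) mod 43 = 27.
m = m₂ + h·q = 22 + 27·79 = 2155.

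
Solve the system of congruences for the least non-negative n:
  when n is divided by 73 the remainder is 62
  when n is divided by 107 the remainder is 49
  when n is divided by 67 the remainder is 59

80727

The moduli are pairwise coprime; M = 73·107·67 = 523337.
M/73 = 7169; 7169 ≡ 15 (mod 73); 15·39 ≡ 1, so inverse 39.
M/107 = 4891; 4891 ≡ 76 (mod 107); 76·69 ≡ 1, so inverse 69.
M/67 = 7811; 7811 ≡ 39 (mod 67); 39·55 ≡ 1, so inverse 55.
n ≡ 62·7169·39 + 49·4891·69 + 59·7811·55 = 59217808.
59217808 mod 523337 = 80727.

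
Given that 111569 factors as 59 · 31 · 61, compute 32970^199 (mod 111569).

Mod 59: 32970 ≡ 48; by Fermat, exponent reduces to 199 mod 58 = 25; 48^25 ≡ 46 (mod 59).
Mod 31: 32970 ≡ 17; by Fermat, exponent reduces to 199 mod 30 = 19; 17^19 ≡ 24 (mod 31).
Mod 61: 32970 ≡ 30; by Fermat, exponent reduces to 199 mod 60 = 19; 30^19 ≡ 35 (mod 61).
Combine by CRT: x ≡ 46 (mod 59), x ≡ 24 (mod 31), x ≡ 35 (mod 61) ⇒ x ≡ 30962 (mod 111569).

30962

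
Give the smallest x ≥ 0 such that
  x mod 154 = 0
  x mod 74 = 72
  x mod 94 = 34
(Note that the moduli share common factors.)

gcd(154, 74) = 2 and 2 | (72 − 0), so the pair is consistent; merging gives x ≡ 1848 (mod 5698), where 5698 = lcm(154, 74).
gcd(5698, 94) = 2 and 2 | (34 − 1848), so the pair is consistent; merging gives x ≡ 36036 (mod 267806), where 267806 = lcm(5698, 94).
The solution is unique modulo lcm(154, 74, 94) = 267806.

36036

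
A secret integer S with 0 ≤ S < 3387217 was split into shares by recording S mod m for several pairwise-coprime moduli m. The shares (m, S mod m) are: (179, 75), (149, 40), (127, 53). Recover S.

1595681

The moduli are pairwise coprime; N = 179·149·127 = 3387217.
N/179 = 18923; 18923 ≡ 128 (mod 179); 128·7 ≡ 1, so inverse 7.
N/149 = 22733; 22733 ≡ 85 (mod 149); 85·142 ≡ 1, so inverse 142.
N/127 = 26671; 26671 ≡ 1 (mod 127), inverse 1.
S ≡ 75·18923·7 + 40·22733·142 + 53·26671·1 = 140471578.
140471578 mod 3387217 = 1595681.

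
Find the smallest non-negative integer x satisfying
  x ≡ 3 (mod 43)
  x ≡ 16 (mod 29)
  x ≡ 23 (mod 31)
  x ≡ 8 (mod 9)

The moduli are pairwise coprime; N = 43·29·31·9 = 347913.
N/43 = 8091; 8091 ≡ 7 (mod 43); 7·37 ≡ 1, so inverse 37.
N/29 = 11997; 11997 ≡ 20 (mod 29); 20·16 ≡ 1, so inverse 16.
N/31 = 11223; 11223 ≡ 1 (mod 31), inverse 1.
N/9 = 38657; 38657 ≡ 2 (mod 9); 2·5 ≡ 1, so inverse 5.
x ≡ 3·8091·37 + 16·11997·16 + 23·11223·1 + 8·38657·5 = 5773742.
5773742 mod 347913 = 207134.

207134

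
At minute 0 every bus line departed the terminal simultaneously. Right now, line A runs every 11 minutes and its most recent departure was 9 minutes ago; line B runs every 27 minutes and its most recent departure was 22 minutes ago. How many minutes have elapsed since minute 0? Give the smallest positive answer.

130

From t ≡ 9 (mod 11) write t = 9 + 11s. Substituting into t ≡ 22 (mod 27) gives 11s ≡ 13 (mod 27), and since 11⁻¹ ≡ 5 (mod 27), s ≡ 11. Hence t ≡ 9 + 11·11 = 130 (mod 297).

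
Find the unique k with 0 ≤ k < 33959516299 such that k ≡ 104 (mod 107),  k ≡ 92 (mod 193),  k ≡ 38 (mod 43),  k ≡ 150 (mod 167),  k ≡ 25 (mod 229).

From k ≡ 104 (mod 107) write k = 104 + 107t. Substituting into k ≡ 92 (mod 193) gives 107t ≡ 181 (mod 193), and since 107⁻¹ ≡ 92 (mod 193), t ≡ 54. Hence k ≡ 104 + 107·54 = 5882 (mod 20651).
From k ≡ 5882 (mod 20651) write k = 5882 + 20651t. Substituting into k ≡ 38 (mod 43) gives 20651t ≡ 4 (mod 43), and since 11⁻¹ ≡ 4 (mod 43), t ≡ 16. Hence k ≡ 5882 + 20651·16 = 336298 (mod 887993).
From k ≡ 336298 (mod 887993) write k = 336298 + 887993t. Substituting into k ≡ 150 (mod 167) gives 887993t ≡ 23 (mod 167), and since 54⁻¹ ≡ 133 (mod 167), t ≡ 53. Hence k ≡ 336298 + 887993·53 = 47399927 (mod 148294831).
From k ≡ 47399927 (mod 148294831) write k = 47399927 + 148294831t. Substituting into k ≡ 25 (mod 229) gives 148294831t ≡ 121 (mod 229), and since 156⁻¹ ≡ 69 (mod 229), t ≡ 105. Hence k ≡ 47399927 + 148294831·105 = 15618357182 (mod 33959516299).

15618357182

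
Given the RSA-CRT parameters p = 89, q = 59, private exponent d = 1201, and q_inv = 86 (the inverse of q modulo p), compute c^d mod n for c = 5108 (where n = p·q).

d_p = d mod (p−1) = 1201 mod 88 = 57; d_q = d mod (q−1) = 41.
m₁ = c^(d_p) mod p: c ≡ 35 (mod 89), and 35^57 mod 89 = 15.
m₂ = c^(d_q) mod q: c ≡ 34 (mod 59), and 34^41 mod 59 = 30.
h = q_inv·(m₁ − m₂) mod p = 86·(15 − 30) mod 89 = 45.
m = m₂ + h·q = 30 + 45·59 = 2685.

2685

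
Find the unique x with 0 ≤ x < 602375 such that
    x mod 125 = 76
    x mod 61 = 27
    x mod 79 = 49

534326

The moduli are pairwise coprime; N = 125·61·79 = 602375.
N/125 = 4819; 4819 ≡ 69 (mod 125); 69·29 ≡ 1, so inverse 29.
N/61 = 9875; 9875 ≡ 54 (mod 61); 54·26 ≡ 1, so inverse 26.
N/79 = 7625; 7625 ≡ 41 (mod 79); 41·27 ≡ 1, so inverse 27.
x ≡ 76·4819·29 + 27·9875·26 + 49·7625·27 = 27641201.
27641201 mod 602375 = 534326.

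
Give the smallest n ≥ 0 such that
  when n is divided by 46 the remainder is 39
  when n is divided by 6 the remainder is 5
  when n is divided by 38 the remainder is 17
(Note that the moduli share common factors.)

131

gcd(46, 6) = 2 and 2 | (5 − 39), so the pair is consistent; merging gives n ≡ 131 (mod 138), where 138 = lcm(46, 6).
gcd(138, 38) = 2 and 2 | (17 − 131), so the pair is consistent; merging gives n ≡ 131 (mod 2622), where 2622 = lcm(138, 38).
The solution is unique modulo lcm(46, 6, 38) = 2622.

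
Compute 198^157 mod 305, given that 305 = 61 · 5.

83

Mod 61: 198 ≡ 15; by Fermat, exponent reduces to 157 mod 60 = 37; 15^37 ≡ 22 (mod 61).
Mod 5: 198 ≡ 3; by Fermat, exponent reduces to 157 mod 4 = 1; 3^1 ≡ 3 (mod 5).
Combine by CRT: x ≡ 22 (mod 61), x ≡ 3 (mod 5) ⇒ x ≡ 83 (mod 305).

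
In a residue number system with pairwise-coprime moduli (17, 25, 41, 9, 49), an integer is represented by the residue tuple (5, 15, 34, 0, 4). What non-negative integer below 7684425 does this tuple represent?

The moduli are pairwise coprime; N = 17·25·41·9·49 = 7684425.
N/17 = 452025; 452025 ≡ 12 (mod 17); 12·10 ≡ 1, so inverse 10.
N/25 = 307377; 307377 ≡ 2 (mod 25); 2·13 ≡ 1, so inverse 13.
N/41 = 187425; 187425 ≡ 14 (mod 41); 14·3 ≡ 1, so inverse 3.
N/9 = 853825; 853825 ≡ 4 (mod 9); 4·7 ≡ 1, so inverse 7.
N/49 = 156825; 156825 ≡ 25 (mod 49); 25·2 ≡ 1, so inverse 2.
x ≡ 5·452025·10 + 15·307377·13 + 34·187425·3 + 0·853825·7 + 4·156825·2 = 102911715.
102911715 mod 7684425 = 3014190.

3014190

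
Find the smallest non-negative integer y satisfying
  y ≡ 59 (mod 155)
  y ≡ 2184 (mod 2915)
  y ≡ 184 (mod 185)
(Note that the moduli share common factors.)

946644

gcd(155, 2915) = 5 and 5 | (2184 − 59), so the pair is consistent; merging gives y ≡ 42994 (mod 90365), where 90365 = lcm(155, 2915).
gcd(90365, 185) = 5 and 5 | (184 − 42994), so the pair is consistent; merging gives y ≡ 946644 (mod 3343505), where 3343505 = lcm(90365, 185).
The solution is unique modulo lcm(155, 2915, 185) = 3343505.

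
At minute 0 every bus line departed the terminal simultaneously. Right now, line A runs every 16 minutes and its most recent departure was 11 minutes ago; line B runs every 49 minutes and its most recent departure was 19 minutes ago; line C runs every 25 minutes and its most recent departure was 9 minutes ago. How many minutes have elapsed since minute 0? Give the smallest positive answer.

The moduli are pairwise coprime; N = 16·49·25 = 19600.
N/16 = 1225; 1225 ≡ 9 (mod 16); 9·9 ≡ 1, so inverse 9.
N/49 = 400; 400 ≡ 8 (mod 49); 8·43 ≡ 1, so inverse 43.
N/25 = 784; 784 ≡ 9 (mod 25); 9·14 ≡ 1, so inverse 14.
t ≡ 11·1225·9 + 19·400·43 + 9·784·14 = 546859.
546859 mod 19600 = 17659.

17659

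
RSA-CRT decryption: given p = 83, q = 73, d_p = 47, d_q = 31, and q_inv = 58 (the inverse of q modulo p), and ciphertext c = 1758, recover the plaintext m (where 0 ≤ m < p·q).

4113

m₁ = c^(d_p) mod p: c ≡ 15 (mod 83), and 15^47 mod 83 = 46.
m₂ = c^(d_q) mod q: c ≡ 6 (mod 73), and 6^31 mod 73 = 25.
h = q_inv·(m₁ − m₂) mod p = 58·(46 − 25) mod 83 = 56.
m = m₂ + h·q = 25 + 56·73 = 4113.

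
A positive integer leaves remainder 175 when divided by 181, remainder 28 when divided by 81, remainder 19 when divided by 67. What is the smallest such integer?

Combine the congruences pairwise.
From x ≡ 175 (mod 181) write x = 175 + 181t. Substituting into x ≡ 28 (mod 81) gives 181t ≡ 15 (mod 81), and since 19⁻¹ ≡ 64 (mod 81), t ≡ 69. Hence x ≡ 175 + 181·69 = 12664 (mod 14661).
From x ≡ 12664 (mod 14661) write x = 12664 + 14661t. Substituting into x ≡ 19 (mod 67) gives 14661t ≡ 18 (mod 67), and since 55⁻¹ ≡ 39 (mod 67), t ≡ 32. Hence x ≡ 12664 + 14661·32 = 481816 (mod 982287).

481816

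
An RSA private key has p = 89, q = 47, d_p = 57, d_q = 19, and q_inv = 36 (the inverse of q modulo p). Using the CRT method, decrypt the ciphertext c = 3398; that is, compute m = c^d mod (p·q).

m₁ = c^(d_p) mod p: c ≡ 16 (mod 89), and 16^57 mod 89 = 78.
m₂ = c^(d_q) mod q: c ≡ 14 (mod 47), and 14^19 mod 47 = 36.
h = q_inv·(m₁ − m₂) mod p = 36·(78 − 36) mod 89 = 88.
m = m₂ + h·q = 36 + 88·47 = 4172.

4172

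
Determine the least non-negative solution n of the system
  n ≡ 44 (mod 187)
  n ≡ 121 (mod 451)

Combine the congruences pairwise.
gcd(187, 451) = 11 and 11 | (121 − 44), so the pair is consistent; merging gives n ≡ 7337 (mod 7667), where 7667 = lcm(187, 451).
The solution is unique modulo lcm(187, 451) = 7667.

7337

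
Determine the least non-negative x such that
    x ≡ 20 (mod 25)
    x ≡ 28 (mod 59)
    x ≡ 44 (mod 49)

The moduli are pairwise coprime; N = 25·59·49 = 72275.
N/25 = 2891; 2891 ≡ 16 (mod 25); 16·11 ≡ 1, so inverse 11.
N/59 = 1225; 1225 ≡ 45 (mod 59); 45·21 ≡ 1, so inverse 21.
N/49 = 1475; 1475 ≡ 5 (mod 49); 5·10 ≡ 1, so inverse 10.
x ≡ 20·2891·11 + 28·1225·21 + 44·1475·10 = 2005320.
2005320 mod 72275 = 53895.

53895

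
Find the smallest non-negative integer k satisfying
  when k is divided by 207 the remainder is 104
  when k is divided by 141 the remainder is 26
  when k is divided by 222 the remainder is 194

Combine the congruences pairwise.
gcd(207, 141) = 3 and 3 | (26 − 104), so the pair is consistent; merging gives k ≡ 6935 (mod 9729), where 9729 = lcm(207, 141).
gcd(9729, 222) = 3 and 3 | (194 − 6935), so the pair is consistent; merging gives k ≡ 580946 (mod 719946), where 719946 = lcm(9729, 222).
The solution is unique modulo lcm(207, 141, 222) = 719946.

580946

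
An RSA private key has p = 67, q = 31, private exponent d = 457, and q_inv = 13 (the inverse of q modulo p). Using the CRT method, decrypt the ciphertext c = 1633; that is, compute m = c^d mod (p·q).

d_p = d mod (p−1) = 457 mod 66 = 61; d_q = d mod (q−1) = 7.
m₁ = c^(d_p) mod p: c ≡ 25 (mod 67), and 25^61 mod 67 = 62.
m₂ = c^(d_q) mod q: c ≡ 21 (mod 31), and 21^7 mod 31 = 11.
h = q_inv·(m₁ − m₂) mod p = 13·(62 − 11) mod 67 = 60.
m = m₂ + h·q = 11 + 60·31 = 1871.

1871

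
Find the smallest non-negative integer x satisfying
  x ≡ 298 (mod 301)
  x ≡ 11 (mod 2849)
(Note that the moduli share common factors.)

85481

gcd(301, 2849) = 7 and 7 | (11 − 298), so the pair is consistent; merging gives x ≡ 85481 (mod 122507), where 122507 = lcm(301, 2849).
The solution is unique modulo lcm(301, 2849) = 122507.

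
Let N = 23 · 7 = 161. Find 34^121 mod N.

Mod 23: 34 ≡ 11; by Fermat, exponent reduces to 121 mod 22 = 11; 11^11 ≡ 22 (mod 23).
Mod 7: 34 ≡ 6; by Fermat, exponent reduces to 121 mod 6 = 1; 6^1 ≡ 6 (mod 7).
Combine by CRT: x ≡ 22 (mod 23), x ≡ 6 (mod 7) ⇒ x ≡ 160 (mod 161).

160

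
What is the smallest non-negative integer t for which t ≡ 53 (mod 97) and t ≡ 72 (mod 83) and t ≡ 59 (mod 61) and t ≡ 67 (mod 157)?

3046338

From t ≡ 53 (mod 97) write t = 53 + 97s. Substituting into t ≡ 72 (mod 83) gives 97s ≡ 19 (mod 83), and since 14⁻¹ ≡ 6 (mod 83), s ≡ 31. Hence t ≡ 53 + 97·31 = 3060 (mod 8051).
From t ≡ 3060 (mod 8051) write t = 3060 + 8051s. Substituting into t ≡ 59 (mod 61) gives 8051s ≡ 49 (mod 61), and since 60⁻¹ ≡ 60 (mod 61), s ≡ 12. Hence t ≡ 3060 + 8051·12 = 99672 (mod 491111).
From t ≡ 99672 (mod 491111) write t = 99672 + 491111s. Substituting into t ≡ 67 (mod 157) gives 491111s ≡ 90 (mod 157), and since 15⁻¹ ≡ 21 (mod 157), s ≡ 6. Hence t ≡ 99672 + 491111·6 = 3046338 (mod 77104427).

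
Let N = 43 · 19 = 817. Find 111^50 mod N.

384

Mod 43: 111 ≡ 25; by Fermat, exponent reduces to 50 mod 42 = 8; 25^8 ≡ 40 (mod 43).
Mod 19: 111 ≡ 16; by Fermat, exponent reduces to 50 mod 18 = 14; 16^14 ≡ 4 (mod 19).
Combine by CRT: x ≡ 40 (mod 43), x ≡ 4 (mod 19) ⇒ x ≡ 384 (mod 817).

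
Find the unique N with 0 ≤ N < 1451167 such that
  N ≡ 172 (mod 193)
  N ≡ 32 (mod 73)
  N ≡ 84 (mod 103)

The moduli are pairwise coprime; M = 193·73·103 = 1451167.
M/193 = 7519; 7519 ≡ 185 (mod 193); 185·24 ≡ 1, so inverse 24.
M/73 = 19879; 19879 ≡ 23 (mod 73); 23·54 ≡ 1, so inverse 54.
M/103 = 14089; 14089 ≡ 81 (mod 103); 81·14 ≡ 1, so inverse 14.
N ≡ 172·7519·24 + 32·19879·54 + 84·14089·14 = 81958008.
81958008 mod 1451167 = 692656.

692656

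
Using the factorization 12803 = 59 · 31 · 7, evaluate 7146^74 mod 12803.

3319

Mod 59: 7146 ≡ 7; by Fermat, exponent reduces to 74 mod 58 = 16; 7^16 ≡ 15 (mod 59).
Mod 31: 7146 ≡ 16; by Fermat, exponent reduces to 74 mod 30 = 14; 16^14 ≡ 2 (mod 31).
Mod 7: 7146 ≡ 6; by Fermat, exponent reduces to 74 mod 6 = 2; 6^2 ≡ 1 (mod 7).
Combine by CRT: x ≡ 15 (mod 59), x ≡ 2 (mod 31), x ≡ 1 (mod 7) ⇒ x ≡ 3319 (mod 12803).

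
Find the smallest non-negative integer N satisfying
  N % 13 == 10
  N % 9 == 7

Combine the congruences pairwise.
From N ≡ 10 (mod 13) write N = 10 + 13t. Substituting into N ≡ 7 (mod 9) gives 13t ≡ 6 (mod 9), and since 4⁻¹ ≡ 7 (mod 9), t ≡ 6. Hence N ≡ 10 + 13·6 = 88 (mod 117).

88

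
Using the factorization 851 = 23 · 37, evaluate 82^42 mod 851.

739

Mod 23: 82 ≡ 13; by Fermat, exponent reduces to 42 mod 22 = 20; 13^20 ≡ 3 (mod 23).
Mod 37: 82 ≡ 8; by Fermat, exponent reduces to 42 mod 36 = 6; 8^6 ≡ 36 (mod 37).
Combine by CRT: x ≡ 3 (mod 23), x ≡ 36 (mod 37) ⇒ x ≡ 739 (mod 851).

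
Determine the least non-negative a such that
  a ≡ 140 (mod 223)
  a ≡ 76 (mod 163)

16865

From a ≡ 140 (mod 223) write a = 140 + 223t. Substituting into a ≡ 76 (mod 163) gives 223t ≡ 99 (mod 163), and since 60⁻¹ ≡ 144 (mod 163), t ≡ 75. Hence a ≡ 140 + 223·75 = 16865 (mod 36349).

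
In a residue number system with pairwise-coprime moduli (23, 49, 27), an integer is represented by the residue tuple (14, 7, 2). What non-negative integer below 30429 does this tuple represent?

10640

The moduli are pairwise coprime; N = 23·49·27 = 30429.
N/23 = 1323; 1323 ≡ 12 (mod 23); 12·2 ≡ 1, so inverse 2.
N/49 = 621; 621 ≡ 33 (mod 49); 33·3 ≡ 1, so inverse 3.
N/27 = 1127; 1127 ≡ 20 (mod 27); 20·23 ≡ 1, so inverse 23.
x ≡ 14·1323·2 + 7·621·3 + 2·1127·23 = 101927.
101927 mod 30429 = 10640.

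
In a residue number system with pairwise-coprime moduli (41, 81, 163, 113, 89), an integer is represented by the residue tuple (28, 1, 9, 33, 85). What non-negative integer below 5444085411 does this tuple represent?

The moduli are pairwise coprime; N = 41·81·163·113·89 = 5444085411.
N/41 = 132782571; 132782571 ≡ 12 (mod 41); 12·24 ≡ 1, so inverse 24.
N/81 = 67210931; 67210931 ≡ 47 (mod 81); 47·50 ≡ 1, so inverse 50.
N/163 = 33399297; 33399297 ≡ 108 (mod 163); 108·80 ≡ 1, so inverse 80.
N/113 = 48177747; 48177747 ≡ 84 (mod 113); 84·74 ≡ 1, so inverse 74.
N/89 = 61169499; 61169499 ≡ 66 (mod 89); 66·58 ≡ 1, so inverse 58.
x ≡ 28·132782571·24 + 1·67210931·50 + 9·33399297·80 + 33·48177747·74 + 85·61169499·58 = 535853616346.
535853616346 mod 5444085411 = 2333246068.

2333246068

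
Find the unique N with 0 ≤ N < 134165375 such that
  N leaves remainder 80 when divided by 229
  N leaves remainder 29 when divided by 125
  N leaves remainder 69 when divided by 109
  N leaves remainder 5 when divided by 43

117890654

The moduli are pairwise coprime; M = 229·125·109·43 = 134165375.
M/229 = 585875; 585875 ≡ 93 (mod 229); 93·197 ≡ 1, so inverse 197.
M/125 = 1073323; 1073323 ≡ 73 (mod 125); 73·12 ≡ 1, so inverse 12.
M/109 = 1230875; 1230875 ≡ 47 (mod 109); 47·58 ≡ 1, so inverse 58.
M/43 = 3120125; 3120125 ≡ 2 (mod 43); 2·22 ≡ 1, so inverse 22.
N ≡ 80·585875·197 + 29·1073323·12 + 69·1230875·58 + 5·3120125·22 = 14876081904.
14876081904 mod 134165375 = 117890654.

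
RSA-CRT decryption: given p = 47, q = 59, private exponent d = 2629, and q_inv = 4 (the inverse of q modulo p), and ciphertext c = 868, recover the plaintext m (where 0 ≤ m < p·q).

349

d_p = d mod (p−1) = 2629 mod 46 = 7; d_q = d mod (q−1) = 19.
m₁ = c^(d_p) mod p: c ≡ 22 (mod 47), and 22^7 mod 47 = 20.
m₂ = c^(d_q) mod q: c ≡ 42 (mod 59), and 42^19 mod 59 = 54.
h = q_inv·(m₁ − m₂) mod p = 4·(20 − 54) mod 47 = 5.
m = m₂ + h·q = 54 + 5·59 = 349.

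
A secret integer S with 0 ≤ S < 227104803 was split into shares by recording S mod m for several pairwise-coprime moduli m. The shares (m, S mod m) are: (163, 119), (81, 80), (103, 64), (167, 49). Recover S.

From S ≡ 119 (mod 163) write S = 119 + 163t. Substituting into S ≡ 80 (mod 81) gives 163t ≡ 42 (mod 81), and since 1⁻¹ ≡ 1 (mod 81), t ≡ 42. Hence S ≡ 119 + 163·42 = 6965 (mod 13203).
From S ≡ 6965 (mod 13203) write S = 6965 + 13203t. Substituting into S ≡ 64 (mod 103) gives 13203t ≡ 0 (mod 103), and since 19⁻¹ ≡ 38 (mod 103), t ≡ 0. Hence S ≡ 6965 + 13203·0 = 6965 (mod 1359909).
From S ≡ 6965 (mod 1359909) write S = 6965 + 1359909t. Substituting into S ≡ 49 (mod 167) gives 1359909t ≡ 98 (mod 167), and since 28⁻¹ ≡ 6 (mod 167), t ≡ 87. Hence S ≡ 6965 + 1359909·87 = 118319048 (mod 227104803).

118319048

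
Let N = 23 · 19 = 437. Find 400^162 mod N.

381

Mod 23: 400 ≡ 9; by Fermat, exponent reduces to 162 mod 22 = 8; 9^8 ≡ 13 (mod 23).
Mod 19: 400 ≡ 1; since 18 | 162, by Fermat 1^162 ≡ 1 (mod 19).
Combine by CRT: x ≡ 13 (mod 23), x ≡ 1 (mod 19) ⇒ x ≡ 381 (mod 437).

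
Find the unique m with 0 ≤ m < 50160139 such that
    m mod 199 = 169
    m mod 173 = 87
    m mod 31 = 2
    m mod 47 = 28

The moduli are pairwise coprime; N = 199·173·31·47 = 50160139.
N/199 = 252061; 252061 ≡ 127 (mod 199); 127·152 ≡ 1, so inverse 152.
N/173 = 289943; 289943 ≡ 168 (mod 173); 168·69 ≡ 1, so inverse 69.
N/31 = 1618069; 1618069 ≡ 24 (mod 31); 24·22 ≡ 1, so inverse 22.
N/47 = 1067237; 1067237 ≡ 8 (mod 47); 8·6 ≡ 1, so inverse 6.
m ≡ 169·252061·152 + 87·289943·69 + 2·1618069·22 + 28·1067237·6 = 8465961649.
8465961649 mod 50160139 = 39058297.

39058297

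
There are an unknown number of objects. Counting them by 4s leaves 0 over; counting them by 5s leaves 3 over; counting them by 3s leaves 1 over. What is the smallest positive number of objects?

28

The moduli are pairwise coprime; M = 4·5·3 = 60.
M/4 = 15; 15 ≡ 3 (mod 4); 3·3 ≡ 1, so inverse 3.
M/5 = 12; 12 ≡ 2 (mod 5); 2·3 ≡ 1, so inverse 3.
M/3 = 20; 20 ≡ 2 (mod 3); 2·2 ≡ 1, so inverse 2.
N ≡ 0·15·3 + 3·12·3 + 1·20·2 = 148.
148 mod 60 = 28.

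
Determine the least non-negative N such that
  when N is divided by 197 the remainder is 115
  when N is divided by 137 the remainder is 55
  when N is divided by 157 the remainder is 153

The moduli are pairwise coprime; M = 197·137·157 = 4237273.
M/197 = 21509; 21509 ≡ 36 (mod 197); 36·104 ≡ 1, so inverse 104.
M/137 = 30929; 30929 ≡ 104 (mod 137); 104·83 ≡ 1, so inverse 83.
M/157 = 26989; 26989 ≡ 142 (mod 157); 142·136 ≡ 1, so inverse 136.
N ≡ 115·21509·104 + 55·30929·83 + 153·26989·136 = 960025637.
960025637 mod 4237273 = 2401939.

2401939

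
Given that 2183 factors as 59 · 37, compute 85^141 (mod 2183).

517

Mod 59: 85 ≡ 26; by Fermat, exponent reduces to 141 mod 58 = 25; 26^25 ≡ 45 (mod 59).
Mod 37: 85 ≡ 11; by Fermat, exponent reduces to 141 mod 36 = 33; 11^33 ≡ 36 (mod 37).
Combine by CRT: x ≡ 45 (mod 59), x ≡ 36 (mod 37) ⇒ x ≡ 517 (mod 2183).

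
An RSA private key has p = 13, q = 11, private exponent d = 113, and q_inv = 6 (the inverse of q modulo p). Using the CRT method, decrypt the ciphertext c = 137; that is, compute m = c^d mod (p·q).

37

d_p = d mod (p−1) = 113 mod 12 = 5; d_q = d mod (q−1) = 3.
m₁ = c^(d_p) mod p: c ≡ 7 (mod 13), and 7^5 mod 13 = 11.
m₂ = c^(d_q) mod q: c ≡ 5 (mod 11), and 5^3 mod 11 = 4.
h = q_inv·(m₁ − m₂) mod p = 6·(11 − 4) mod 13 = 3.
m = m₂ + h·q = 4 + 3·11 = 37.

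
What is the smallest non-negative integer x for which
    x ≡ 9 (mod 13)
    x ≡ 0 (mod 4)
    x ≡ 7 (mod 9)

The moduli are pairwise coprime; N = 13·4·9 = 468.
N/13 = 36; 36 ≡ 10 (mod 13); 10·4 ≡ 1, so inverse 4.
N/4 = 117; 117 ≡ 1 (mod 4), inverse 1.
N/9 = 52; 52 ≡ 7 (mod 9); 7·4 ≡ 1, so inverse 4.
x ≡ 9·36·4 + 0·117·1 + 7·52·4 = 2752.
2752 mod 468 = 412.

412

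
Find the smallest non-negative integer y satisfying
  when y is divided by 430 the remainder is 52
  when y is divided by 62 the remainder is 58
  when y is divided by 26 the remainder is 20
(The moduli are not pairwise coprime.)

gcd(430, 62) = 2 and 2 | (58 − 52), so the pair is consistent; merging gives y ≡ 6072 (mod 13330), where 13330 = lcm(430, 62).
gcd(13330, 26) = 2 and 2 | (20 − 6072), so the pair is consistent; merging gives y ≡ 126042 (mod 173290), where 173290 = lcm(13330, 26).
The solution is unique modulo lcm(430, 62, 26) = 173290.

126042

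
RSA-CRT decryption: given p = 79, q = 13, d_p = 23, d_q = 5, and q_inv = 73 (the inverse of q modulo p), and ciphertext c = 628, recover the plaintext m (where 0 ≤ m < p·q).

m₁ = c^(d_p) mod p: c ≡ 75 (mod 79), and 75^23 mod 79 = 30.
m₂ = c^(d_q) mod q: c ≡ 4 (mod 13), and 4^5 mod 13 = 10.
h = q_inv·(m₁ − m₂) mod p = 73·(30 − 10) mod 79 = 38.
m = m₂ + h·q = 10 + 38·13 = 504.

504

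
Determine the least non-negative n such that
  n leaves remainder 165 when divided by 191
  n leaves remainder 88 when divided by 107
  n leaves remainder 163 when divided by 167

The moduli are pairwise coprime; M = 191·107·167 = 3412979.
M/191 = 17869; 17869 ≡ 106 (mod 191); 106·182 ≡ 1, so inverse 182.
M/107 = 31897; 31897 ≡ 11 (mod 107); 11·39 ≡ 1, so inverse 39.
M/167 = 20437; 20437 ≡ 63 (mod 167); 63·114 ≡ 1, so inverse 114.
n ≡ 165·17869·182 + 88·31897·39 + 163·20437·114 = 1025836908.
1025836908 mod 3412979 = 1943208.

1943208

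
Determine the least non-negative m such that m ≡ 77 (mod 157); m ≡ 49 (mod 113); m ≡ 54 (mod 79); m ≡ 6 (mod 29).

From m ≡ 77 (mod 157) write m = 77 + 157t. Substituting into m ≡ 49 (mod 113) gives 157t ≡ 85 (mod 113), and since 44⁻¹ ≡ 18 (mod 113), t ≡ 61. Hence m ≡ 77 + 157·61 = 9654 (mod 17741).
From m ≡ 9654 (mod 17741) write m = 9654 + 17741t. Substituting into m ≡ 54 (mod 79) gives 17741t ≡ 38 (mod 79), and since 45⁻¹ ≡ 72 (mod 79), t ≡ 50. Hence m ≡ 9654 + 17741·50 = 896704 (mod 1401539).
From m ≡ 896704 (mod 1401539) write m = 896704 + 1401539t. Substituting into m ≡ 6 (mod 29) gives 1401539t ≡ 11 (mod 29), and since 27⁻¹ ≡ 14 (mod 29), t ≡ 9. Hence m ≡ 896704 + 1401539·9 = 13510555 (mod 40644631).

13510555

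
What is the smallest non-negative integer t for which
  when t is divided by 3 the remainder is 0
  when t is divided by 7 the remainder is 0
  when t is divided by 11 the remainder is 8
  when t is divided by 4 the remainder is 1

525

Combine the congruences pairwise.
From t ≡ 0 (mod 3) write t = 0 + 3s. Substituting into t ≡ 0 (mod 7) gives 3s ≡ 0 (mod 7), and since 3⁻¹ ≡ 5 (mod 7), s ≡ 0. Hence t ≡ 0 + 3·0 = 0 (mod 21).
From t ≡ 0 (mod 21) write t = 0 + 21s. Substituting into t ≡ 8 (mod 11) gives 21s ≡ 8 (mod 11), and since 10⁻¹ ≡ 10 (mod 11), s ≡ 3. Hence t ≡ 0 + 21·3 = 63 (mod 231).
From t ≡ 63 (mod 231) write t = 63 + 231s. Substituting into t ≡ 1 (mod 4) gives 231s ≡ 2 (mod 4), and since 3⁻¹ ≡ 3 (mod 4), s ≡ 2. Hence t ≡ 63 + 231·2 = 525 (mod 924).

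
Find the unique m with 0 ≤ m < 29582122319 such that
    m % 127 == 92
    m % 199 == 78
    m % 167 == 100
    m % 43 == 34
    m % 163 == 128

24204996132

The moduli are pairwise coprime; N = 127·199·167·43·163 = 29582122319.
N/127 = 232930097; 232930097 ≡ 32 (mod 127); 32·4 ≡ 1, so inverse 4.
N/199 = 148653881; 148653881 ≡ 85 (mod 199); 85·96 ≡ 1, so inverse 96.
N/167 = 177138457; 177138457 ≡ 54 (mod 167); 54·133 ≡ 1, so inverse 133.
N/43 = 687956333; 687956333 ≡ 21 (mod 43); 21·41 ≡ 1, so inverse 41.
N/163 = 181485413; 181485413 ≡ 72 (mod 163); 72·120 ≡ 1, so inverse 120.
m ≡ 92·232930097·4 + 78·148653881·96 + 100·177138457·133 + 34·687956333·41 + 128·181485413·120 = 7301407086606.
7301407086606 mod 29582122319 = 24204996132.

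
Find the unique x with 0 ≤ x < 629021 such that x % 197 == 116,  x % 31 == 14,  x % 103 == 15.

The moduli are pairwise coprime; N = 197·31·103 = 629021.
N/197 = 3193; 3193 ≡ 41 (mod 197); 41·173 ≡ 1, so inverse 173.
N/31 = 20291; 20291 ≡ 17 (mod 31); 17·11 ≡ 1, so inverse 11.
N/103 = 6107; 6107 ≡ 30 (mod 103); 30·79 ≡ 1, so inverse 79.
x ≡ 116·3193·173 + 14·20291·11 + 15·6107·79 = 74438733.
74438733 mod 629021 = 214255.

214255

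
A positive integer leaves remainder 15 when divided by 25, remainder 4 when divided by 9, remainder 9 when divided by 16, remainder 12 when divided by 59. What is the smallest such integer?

151465

Combine the congruences pairwise.
From m ≡ 15 (mod 25) write m = 15 + 25t. Substituting into m ≡ 4 (mod 9) gives 25t ≡ 7 (mod 9), and since 7⁻¹ ≡ 4 (mod 9), t ≡ 1. Hence m ≡ 15 + 25·1 = 40 (mod 225).
From m ≡ 40 (mod 225) write m = 40 + 225t. Substituting into m ≡ 9 (mod 16) gives 225t ≡ 1 (mod 16), and since 1⁻¹ ≡ 1 (mod 16), t ≡ 1. Hence m ≡ 40 + 225·1 = 265 (mod 3600).
From m ≡ 265 (mod 3600) write m = 265 + 3600t. Substituting into m ≡ 12 (mod 59) gives 3600t ≡ 42 (mod 59), and since 1⁻¹ ≡ 1 (mod 59), t ≡ 42. Hence m ≡ 265 + 3600·42 = 151465 (mod 212400).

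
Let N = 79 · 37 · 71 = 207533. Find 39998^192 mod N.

Mod 79: 39998 ≡ 24; by Fermat, exponent reduces to 192 mod 78 = 36; 24^36 ≡ 1 (mod 79).
Mod 37: 39998 ≡ 1; by Fermat, exponent reduces to 192 mod 36 = 12; 1^12 ≡ 1 (mod 37).
Mod 71: 39998 ≡ 25; by Fermat, exponent reduces to 192 mod 70 = 52; 25^52 ≡ 57 (mod 71).
Combine by CRT: x ≡ 1 (mod 79), x ≡ 1 (mod 37), x ≡ 57 (mod 71) ⇒ x ≡ 151997 (mod 207533).

151997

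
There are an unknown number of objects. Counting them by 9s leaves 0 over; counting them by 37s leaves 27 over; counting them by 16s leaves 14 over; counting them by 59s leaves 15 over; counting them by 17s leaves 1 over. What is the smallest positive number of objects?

1928430

The moduli are pairwise coprime; M = 9·37·16·59·17 = 5343984.
M/9 = 593776; 593776 ≡ 1 (mod 9), inverse 1.
M/37 = 144432; 144432 ≡ 21 (mod 37); 21·30 ≡ 1, so inverse 30.
M/16 = 333999; 333999 ≡ 15 (mod 16); 15·15 ≡ 1, so inverse 15.
M/59 = 90576; 90576 ≡ 11 (mod 59); 11·43 ≡ 1, so inverse 43.
M/17 = 314352; 314352 ≡ 5 (mod 17); 5·7 ≡ 1, so inverse 7.
N ≡ 0·593776·1 + 27·144432·30 + 14·333999·15 + 15·90576·43 + 1·314352·7 = 247751694.
247751694 mod 5343984 = 1928430.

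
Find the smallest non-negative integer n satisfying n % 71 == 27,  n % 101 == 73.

From n ≡ 27 (mod 71) write n = 27 + 71t. Substituting into n ≡ 73 (mod 101) gives 71t ≡ 46 (mod 101), and since 71⁻¹ ≡ 37 (mod 101), t ≡ 86. Hence n ≡ 27 + 71·86 = 6133 (mod 7171).

6133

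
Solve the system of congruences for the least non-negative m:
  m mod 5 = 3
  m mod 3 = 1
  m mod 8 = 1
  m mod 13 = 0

Combine the congruences pairwise.
From m ≡ 3 (mod 5) write m = 3 + 5t. Substituting into m ≡ 1 (mod 3) gives 5t ≡ 1 (mod 3), and since 2⁻¹ ≡ 2 (mod 3), t ≡ 2. Hence m ≡ 3 + 5·2 = 13 (mod 15).
From m ≡ 13 (mod 15) write m = 13 + 15t. Substituting into m ≡ 1 (mod 8) gives 15t ≡ 4 (mod 8), and since 7⁻¹ ≡ 7 (mod 8), t ≡ 4. Hence m ≡ 13 + 15·4 = 73 (mod 120).
From m ≡ 73 (mod 120) write m = 73 + 120t. Substituting into m ≡ 0 (mod 13) gives 120t ≡ 5 (mod 13), and since 3⁻¹ ≡ 9 (mod 13), t ≡ 6. Hence m ≡ 73 + 120·6 = 793 (mod 1560).

793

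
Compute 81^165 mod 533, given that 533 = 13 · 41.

40

Mod 13: 81 ≡ 3; by Fermat, exponent reduces to 165 mod 12 = 9; 3^9 ≡ 1 (mod 13).
Mod 41: 81 ≡ 40; by Fermat, exponent reduces to 165 mod 40 = 5; 40^5 ≡ 40 (mod 41).
Combine by CRT: x ≡ 1 (mod 13), x ≡ 40 (mod 41) ⇒ x ≡ 40 (mod 533).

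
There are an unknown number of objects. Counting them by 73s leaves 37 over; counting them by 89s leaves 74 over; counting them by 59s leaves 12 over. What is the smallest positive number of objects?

167572

From N ≡ 37 (mod 73) write N = 37 + 73t. Substituting into N ≡ 74 (mod 89) gives 73t ≡ 37 (mod 89), and since 73⁻¹ ≡ 50 (mod 89), t ≡ 70. Hence N ≡ 37 + 73·70 = 5147 (mod 6497).
From N ≡ 5147 (mod 6497) write N = 5147 + 6497t. Substituting into N ≡ 12 (mod 59) gives 6497t ≡ 57 (mod 59), and since 7⁻¹ ≡ 17 (mod 59), t ≡ 25. Hence N ≡ 5147 + 6497·25 = 167572 (mod 383323).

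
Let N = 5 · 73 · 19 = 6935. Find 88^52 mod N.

406

Mod 5: 88 ≡ 3; since 4 | 52, by Fermat 3^52 ≡ 1 (mod 5).
Mod 73: 88 ≡ 15; 15^52 ≡ 41 (mod 73).
Mod 19: 88 ≡ 12; by Fermat, exponent reduces to 52 mod 18 = 16; 12^16 ≡ 7 (mod 19).
Combine by CRT: x ≡ 1 (mod 5), x ≡ 41 (mod 73), x ≡ 7 (mod 19) ⇒ x ≡ 406 (mod 6935).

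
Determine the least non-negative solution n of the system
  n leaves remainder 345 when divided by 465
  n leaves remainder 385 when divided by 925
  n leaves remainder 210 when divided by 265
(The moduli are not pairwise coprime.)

3104685

gcd(465, 925) = 5 and 5 | (385 − 345), so the pair is consistent; merging gives n ≡ 7785 (mod 86025), where 86025 = lcm(465, 925).
gcd(86025, 265) = 5 and 5 | (210 − 7785), so the pair is consistent; merging gives n ≡ 3104685 (mod 4559325), where 4559325 = lcm(86025, 265).
The solution is unique modulo lcm(465, 925, 265) = 4559325.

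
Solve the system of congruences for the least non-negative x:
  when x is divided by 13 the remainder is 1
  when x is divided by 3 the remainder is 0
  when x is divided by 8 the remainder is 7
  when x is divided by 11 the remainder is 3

From x ≡ 1 (mod 13) write x = 1 + 13t. Substituting into x ≡ 0 (mod 3) gives 13t ≡ 2 (mod 3), and since 1⁻¹ ≡ 1 (mod 3), t ≡ 2. Hence x ≡ 1 + 13·2 = 27 (mod 39).
From x ≡ 27 (mod 39) write x = 27 + 39t. Substituting into x ≡ 7 (mod 8) gives 39t ≡ 4 (mod 8), and since 7⁻¹ ≡ 7 (mod 8), t ≡ 4. Hence x ≡ 27 + 39·4 = 183 (mod 312).
From x ≡ 183 (mod 312) write x = 183 + 312t. Substituting into x ≡ 3 (mod 11) gives 312t ≡ 7 (mod 11), and since 4⁻¹ ≡ 3 (mod 11), t ≡ 10. Hence x ≡ 183 + 312·10 = 3303 (mod 3432).

3303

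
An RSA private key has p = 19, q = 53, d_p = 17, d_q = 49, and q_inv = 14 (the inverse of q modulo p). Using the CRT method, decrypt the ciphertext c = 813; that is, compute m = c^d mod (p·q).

m₁ = c^(d_p) mod p: c ≡ 15 (mod 19), and 15^17 mod 19 = 14.
m₂ = c^(d_q) mod q: c ≡ 18 (mod 53), and 18^49 mod 53 = 27.
h = q_inv·(m₁ − m₂) mod p = 14·(14 − 27) mod 19 = 8.
m = m₂ + h·q = 27 + 8·53 = 451.

451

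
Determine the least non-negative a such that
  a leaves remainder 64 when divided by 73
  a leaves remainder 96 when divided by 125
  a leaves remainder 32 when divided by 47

From a ≡ 64 (mod 73) write a = 64 + 73t. Substituting into a ≡ 96 (mod 125) gives 73t ≡ 32 (mod 125), and since 73⁻¹ ≡ 12 (mod 125), t ≡ 9. Hence a ≡ 64 + 73·9 = 721 (mod 9125).
From a ≡ 721 (mod 9125) write a = 721 + 9125t. Substituting into a ≡ 32 (mod 47) gives 9125t ≡ 16 (mod 47), and since 7⁻¹ ≡ 27 (mod 47), t ≡ 9. Hence a ≡ 721 + 9125·9 = 82846 (mod 428875).

82846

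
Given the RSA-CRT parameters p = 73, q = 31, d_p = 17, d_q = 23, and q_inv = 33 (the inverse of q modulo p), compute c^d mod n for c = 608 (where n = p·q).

660

m₁ = c^(d_p) mod p: c ≡ 24 (mod 73), and 24^17 mod 73 = 3.
m₂ = c^(d_q) mod q: c ≡ 19 (mod 31), and 19^23 mod 31 = 9.
h = q_inv·(m₁ − m₂) mod p = 33·(3 − 9) mod 73 = 21.
m = m₂ + h·q = 9 + 21·31 = 660.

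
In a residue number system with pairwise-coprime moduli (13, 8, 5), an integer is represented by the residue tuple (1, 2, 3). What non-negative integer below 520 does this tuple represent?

The moduli are pairwise coprime; N = 13·8·5 = 520.
N/13 = 40; 40 ≡ 1 (mod 13), inverse 1.
N/8 = 65; 65 ≡ 1 (mod 8), inverse 1.
N/5 = 104; 104 ≡ 4 (mod 5); 4·4 ≡ 1, so inverse 4.
x ≡ 1·40·1 + 2·65·1 + 3·104·4 = 1418.
1418 mod 520 = 378.

378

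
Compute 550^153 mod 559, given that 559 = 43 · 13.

168

Mod 43: 550 ≡ 34; by Fermat, exponent reduces to 153 mod 42 = 27; 34^27 ≡ 39 (mod 43).
Mod 13: 550 ≡ 4; by Fermat, exponent reduces to 153 mod 12 = 9; 4^9 ≡ 12 (mod 13).
Combine by CRT: x ≡ 39 (mod 43), x ≡ 12 (mod 13) ⇒ x ≡ 168 (mod 559).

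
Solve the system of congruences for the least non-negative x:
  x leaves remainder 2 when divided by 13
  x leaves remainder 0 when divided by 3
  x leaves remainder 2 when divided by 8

210

The moduli are pairwise coprime; N = 13·3·8 = 312.
N/13 = 24; 24 ≡ 11 (mod 13); 11·6 ≡ 1, so inverse 6.
N/3 = 104; 104 ≡ 2 (mod 3); 2·2 ≡ 1, so inverse 2.
N/8 = 39; 39 ≡ 7 (mod 8); 7·7 ≡ 1, so inverse 7.
x ≡ 2·24·6 + 0·104·2 + 2·39·7 = 834.
834 mod 312 = 210.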